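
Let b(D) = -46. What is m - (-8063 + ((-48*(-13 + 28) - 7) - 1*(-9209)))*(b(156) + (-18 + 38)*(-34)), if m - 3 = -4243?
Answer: 299954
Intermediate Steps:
m = -4240 (m = 3 - 4243 = -4240)
m - (-8063 + ((-48*(-13 + 28) - 7) - 1*(-9209)))*(b(156) + (-18 + 38)*(-34)) = -4240 - (-8063 + ((-48*(-13 + 28) - 7) - 1*(-9209)))*(-46 + (-18 + 38)*(-34)) = -4240 - (-8063 + ((-48*15 - 7) + 9209))*(-46 + 20*(-34)) = -4240 - (-8063 + ((-720 - 7) + 9209))*(-46 - 680) = -4240 - (-8063 + (-727 + 9209))*(-726) = -4240 - (-8063 + 8482)*(-726) = -4240 - 419*(-726) = -4240 - 1*(-304194) = -4240 + 304194 = 299954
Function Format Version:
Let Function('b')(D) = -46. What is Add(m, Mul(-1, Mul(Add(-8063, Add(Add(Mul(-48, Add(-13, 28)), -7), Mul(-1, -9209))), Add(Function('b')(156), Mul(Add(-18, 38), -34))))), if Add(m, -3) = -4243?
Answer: 299954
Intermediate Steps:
m = -4240 (m = Add(3, -4243) = -4240)
Add(m, Mul(-1, Mul(Add(-8063, Add(Add(Mul(-48, Add(-13, 28)), -7), Mul(-1, -9209))), Add(Function('b')(156), Mul(Add(-18, 38), -34))))) = Add(-4240, Mul(-1, Mul(Add(-8063, Add(Add(Mul(-48, Add(-13, 28)), -7), Mul(-1, -9209))), Add(-46, Mul(Add(-18, 38), -34))))) = Add(-4240, Mul(-1, Mul(Add(-8063, Add(Add(Mul(-48, 15), -7), 9209)), Add(-46, Mul(20, -34))))) = Add(-4240, Mul(-1, Mul(Add(-8063, Add(Add(-720, -7), 9209)), Add(-46, -680)))) = Add(-4240, Mul(-1, Mul(Add(-8063, Add(-727, 9209)), -726))) = Add(-4240, Mul(-1, Mul(Add(-8063, 8482), -726))) = Add(-4240, Mul(-1, Mul(419, -726))) = Add(-4240, Mul(-1, -304194)) = Add(-4240, 304194) = 299954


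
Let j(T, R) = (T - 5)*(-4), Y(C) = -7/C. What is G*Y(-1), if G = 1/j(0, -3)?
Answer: 7/20 ≈ 0.35000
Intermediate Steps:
j(T, R) = 20 - 4*T (j(T, R) = (-5 + T)*(-4) = 20 - 4*T)
G = 1/20 (G = 1/(20 - 4*0) = 1/(20 + 0) = 1/20 ≈ 0.050000)
G*Y(-1) = (-7/(-1))/20 = (-7*(-1))/20 = (1/20)*7 = 7/20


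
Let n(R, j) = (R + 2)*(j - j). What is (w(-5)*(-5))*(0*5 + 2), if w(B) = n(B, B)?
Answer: 0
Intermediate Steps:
n(R, j) = 0 (n(R, j) = (2 + R)*0 = 0)
w(B) = 0
(w(-5)*(-5))*(0*5 + 2) = (0*(-5))*(0*5 + 2) = 0*(0 + 2) = 0*2 = 0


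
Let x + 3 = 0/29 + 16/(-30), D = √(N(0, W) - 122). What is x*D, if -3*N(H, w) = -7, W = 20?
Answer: -53*I*√1077/45 ≈ -38.652*I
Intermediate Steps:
N(H, w) = 7/3 (N(H, w) = -⅓*(-7) = 7/3)
D = I*√1077/3 (D = √(7/3 - 122) = √(-359/3) = I*√1077/3 ≈ 10.939*I)
x = -53/15 (x = -3 + (0/29 + 16/(-30)) = -3 + (0*(1/29) + 16*(-1/30)) = -3 + (0 - 8/15) = -3 - 8/15 = -53/15 ≈ -3.5333)
x*D = -53*I*√1077/45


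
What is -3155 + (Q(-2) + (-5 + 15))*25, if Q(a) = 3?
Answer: -2830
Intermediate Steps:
-3155 + (Q(-2) + (-5 + 15))*25 = -3155 + (3 + (-5 + 15))*25 = -3155 + (3 + 10)*25 = -3155 + 13*25 = -3155 + 325 = -2830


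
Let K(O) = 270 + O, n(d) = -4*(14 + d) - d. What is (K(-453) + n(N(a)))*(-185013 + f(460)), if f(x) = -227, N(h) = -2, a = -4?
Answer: 42419960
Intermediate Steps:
n(d) = -56 - 5*d (n(d) = (-56 - 4*d) - d = -56 - 5*d)
(K(-453) + n(N(a)))*(-185013 + f(460)) = ((270 - 453) + (-56 - 5*(-2)))*(-185013 - 227) = (-183 + (-56 + 10))*(-185240) = (-183 - 46)*(-185240) = -229*(-185240) = 42419960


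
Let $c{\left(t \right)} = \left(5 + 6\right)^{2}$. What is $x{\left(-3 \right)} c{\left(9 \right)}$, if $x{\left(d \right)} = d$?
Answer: $-363$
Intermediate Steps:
$c{\left(t \right)} = 121$ ($c{\left(t \right)} = 11^{2} = 121$)
$x{\left(-3 \right)} c{\left(9 \right)} = \left(-3\right) 121 = -363$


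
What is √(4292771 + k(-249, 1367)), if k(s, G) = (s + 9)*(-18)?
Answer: √4297091 ≈ 2072.9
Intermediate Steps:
k(s, G) = -162 - 18*s (k(s, G) = (9 + s)*(-18) = -162 - 18*s)
√(4292771 + k(-249, 1367)) = √(4292771 + (-162 - 18*(-249))) = √(4292771 + (-162 + 4482)) = √(4292771 + 4320) = √4297091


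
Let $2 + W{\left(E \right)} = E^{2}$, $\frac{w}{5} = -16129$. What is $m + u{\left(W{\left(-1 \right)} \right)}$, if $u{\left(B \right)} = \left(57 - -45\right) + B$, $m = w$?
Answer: $-80544$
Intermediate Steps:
$w = -80645$ ($w = 5 \left(-16129\right) = -80645$)
$W{\left(E \right)} = -2 + E^{2}$
$m = -80645$
$u{\left(B \right)} = 102 + B$ ($u{\left(B \right)} = \left(57 + 45\right) + B = 102 + B$)
$m + u{\left(W{\left(-1 \right)} \right)} = -80645 + \left(102 - \left(2 - \left(-1\right)^{2}\right)\right) = -80645 + \left(102 + \left(-2 + 1\right)\right) = -80645 + \left(102 - 1\right) = -80645 + 101 = -80544$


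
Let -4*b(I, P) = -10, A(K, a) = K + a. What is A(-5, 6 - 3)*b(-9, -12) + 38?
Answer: 33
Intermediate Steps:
b(I, P) = 5/2 (b(I, P) = -¼*(-10) = 5/2)
A(-5, 6 - 3)*b(-9, -12) + 38 = (-5 + (6 - 3))*(5/2) + 38 = (-5 + 3)*(5/2) + 38 = -2*5/2 + 38 = -5 + 38 = 33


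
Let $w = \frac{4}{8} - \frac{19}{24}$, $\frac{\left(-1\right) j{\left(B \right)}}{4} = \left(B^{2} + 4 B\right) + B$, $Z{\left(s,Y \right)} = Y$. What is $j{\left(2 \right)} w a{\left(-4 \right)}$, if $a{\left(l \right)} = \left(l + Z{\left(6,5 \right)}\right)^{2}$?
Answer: $\frac{49}{3} \approx 16.333$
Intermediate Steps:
$j{\left(B \right)} = - 20 B - 4 B^{2}$ ($j{\left(B \right)} = - 4 \left(\left(B^{2} + 4 B\right) + B\right) = - 4 \left(B^{2} + 5 B\right) = - 20 B - 4 B^{2}$)
$w = - \frac{7}{24}$ ($w = 4 \cdot \frac{1}{8} - \frac{19}{24} = \frac{1}{2} - \frac{19}{24} = - \frac{7}{24} \approx -0.29167$)
$a{\left(l \right)} = \left(5 + l\right)^{2}$ ($a{\left(l \right)} = \left(l + 5\right)^{2} = \left(5 + l\right)^{2}$)
$j{\left(2 \right)} w a{\left(-4 \right)} = \left(-4\right) 2 \left(5 + 2\right) \left(- \frac{7}{24}\right) \left(5 - 4\right)^{2} = \left(-4\right) 2 \cdot 7 \left(- \frac{7}{24}\right) 1^{2} = \left(-56\right) \left(- \frac{7}{24}\right) 1 = \frac{49}{3} \cdot 1 = \frac{49}{3}$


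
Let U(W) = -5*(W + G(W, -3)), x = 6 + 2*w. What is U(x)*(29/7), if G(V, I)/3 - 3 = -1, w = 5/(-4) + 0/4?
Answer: -2755/14 ≈ -196.79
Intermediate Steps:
w = -5/4 (w = 5*(-1/4) + 0*(1/4) = -5/4 + 0 = -5/4 ≈ -1.2500)
x = 7/2 (x = 6 + 2*(-5/4) = 6 - 5/2 = 7/2 ≈ 3.5000)
G(V, I) = 6 (G(V, I) = 9 + 3*(-1) = 9 - 3 = 6)
U(W) = -30 - 5*W (U(W) = -5*(W + 6) = -5*(6 + W) = -30 - 5*W)
U(x)*(29/7) = (-30 - 5*7/2)*(29/7) = (-30 - 35/2)*(29*(1/7)) = -95/2*29/7 = -2755/14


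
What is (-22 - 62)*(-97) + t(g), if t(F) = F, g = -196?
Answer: 7952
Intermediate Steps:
(-22 - 62)*(-97) + t(g) = (-22 - 62)*(-97) - 196 = -84*(-97) - 196 = 8148 - 196 = 7952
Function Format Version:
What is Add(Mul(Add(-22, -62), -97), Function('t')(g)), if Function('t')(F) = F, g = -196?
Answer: 7952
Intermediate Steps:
Add(Mul(Add(-22, -62), -97), Function('t')(g)) = Add(Mul(Add(-22, -62), -97), -196) = Add(Mul(-84, -97), -196) = Add(8148, -196) = 7952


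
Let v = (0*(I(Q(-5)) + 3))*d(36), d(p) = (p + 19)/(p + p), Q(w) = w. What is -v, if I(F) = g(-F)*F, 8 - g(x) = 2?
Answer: 0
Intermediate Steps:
g(x) = 6 (g(x) = 8 - 1*2 = 8 - 2 = 6)
d(p) = (19 + p)/(2*p) (d(p) = (19 + p)/((2*p)) = (19 + p)*(1/(2*p)) = (19 + p)/(2*p))
I(F) = 6*F
v = 0 (v = (0*(6*(-5) + 3))*((½)*(19 + 36)/36) = (0*(-30 + 3))*((½)*(1/36)*55) = (0*(-27))*(55/72) = 0*(55/72) = 0)
-v = -1*0 = 0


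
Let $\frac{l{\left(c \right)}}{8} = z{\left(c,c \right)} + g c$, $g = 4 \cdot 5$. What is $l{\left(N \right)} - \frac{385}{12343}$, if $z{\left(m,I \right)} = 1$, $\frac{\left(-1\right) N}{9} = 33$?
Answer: $- \frac{586441001}{12343} \approx -47512.0$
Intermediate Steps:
$N = -297$ ($N = \left(-9\right) 33 = -297$)
$g = 20$
$l{\left(c \right)} = 8 + 160 c$ ($l{\left(c \right)} = 8 \left(1 + 20 c\right) = 8 + 160 c$)
$l{\left(N \right)} - \frac{385}{12343} = \left(8 + 160 \left(-297\right)\right) - \frac{385}{12343} = \left(8 - 47520\right) - \frac{385}{12343} = -47512 - \frac{385}{12343} = - \frac{586441001}{12343}$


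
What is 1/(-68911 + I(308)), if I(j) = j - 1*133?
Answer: -1/68736 ≈ -1.4548e-5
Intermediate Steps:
I(j) = -133 + j (I(j) = j - 133 = -133 + j)
1/(-68911 + I(308)) = 1/(-68911 + (-133 + 308)) = 1/(-68911 + 175) = 1/(-68736) = -1/68736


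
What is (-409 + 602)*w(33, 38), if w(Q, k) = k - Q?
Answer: 965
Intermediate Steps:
(-409 + 602)*w(33, 38) = (-409 + 602)*(38 - 1*33) = 193*(38 - 33) = 193*5 = 965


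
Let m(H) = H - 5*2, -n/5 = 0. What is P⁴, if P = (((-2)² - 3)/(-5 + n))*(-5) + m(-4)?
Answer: 28561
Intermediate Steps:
n = 0 (n = -5*0 = 0)
m(H) = -10 + H (m(H) = H - 10 = -10 + H)
P = -13 (P = (((-2)² - 3)/(-5 + 0))*(-5) + (-10 - 4) = ((4 - 3)/(-5))*(-5) - 14 = (1*(-⅕))*(-5) - 14 = -⅕*(-5) - 14 = 1 - 14 = -13)
P⁴ = (-13)⁴ = 28561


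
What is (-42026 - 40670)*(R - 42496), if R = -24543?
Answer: 5543857144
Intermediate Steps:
(-42026 - 40670)*(R - 42496) = (-42026 - 40670)*(-24543 - 42496) = -82696*(-67039) = 5543857144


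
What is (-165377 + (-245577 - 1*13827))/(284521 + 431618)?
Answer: -424781/716139 ≈ -0.59315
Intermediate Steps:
(-165377 + (-245577 - 1*13827))/(284521 + 431618) = (-165377 + (-245577 - 13827))/716139 = (-165377 - 259404)*(1/716139) = -424781*1/716139 = -424781/716139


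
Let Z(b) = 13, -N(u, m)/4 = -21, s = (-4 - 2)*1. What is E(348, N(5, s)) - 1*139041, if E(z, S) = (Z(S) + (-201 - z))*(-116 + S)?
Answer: -121889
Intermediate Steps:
s = -6 (s = -6*1 = -6)
N(u, m) = 84 (N(u, m) = -4*(-21) = 84)
E(z, S) = (-188 - z)*(-116 + S) (E(z, S) = (13 + (-201 - z))*(-116 + S) = (-188 - z)*(-116 + S))
E(348, N(5, s)) - 1*139041 = (21808 - 188*84 + 116*348 - 1*84*348) - 1*139041 = (21808 - 15792 + 40368 - 29232) - 139041 = 17152 - 139041 = -121889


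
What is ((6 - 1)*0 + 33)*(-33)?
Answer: -1089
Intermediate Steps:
((6 - 1)*0 + 33)*(-33) = (5*0 + 33)*(-33) = (0 + 33)*(-33) = 33*(-33) = -1089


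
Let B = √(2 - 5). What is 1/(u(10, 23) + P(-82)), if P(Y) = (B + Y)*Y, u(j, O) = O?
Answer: 2249/15180727 + 82*I*√3/45542181 ≈ 0.00014815 + 3.1186e-6*I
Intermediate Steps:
B = I*√3 (B = √(-3) = I*√3 ≈ 1.732*I)
P(Y) = Y*(Y + I*√3) (P(Y) = (I*√3 + Y)*Y = (Y + I*√3)*Y = Y*(Y + I*√3))
1/(u(10, 23) + P(-82)) = 1/(23 - 82*(-82 + I*√3)) = 1/(23 + (6724 - 82*I*√3)) = 1/(6747 - 82*I*√3)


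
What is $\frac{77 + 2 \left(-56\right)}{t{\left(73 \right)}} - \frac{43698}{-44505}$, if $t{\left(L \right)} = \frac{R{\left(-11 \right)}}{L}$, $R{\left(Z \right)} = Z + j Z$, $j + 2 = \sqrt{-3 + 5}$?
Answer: $\frac{38063651}{163185} + \frac{2555 \sqrt{2}}{11} \approx 561.74$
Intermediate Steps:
$j = -2 + \sqrt{2}$ ($j = -2 + \sqrt{-3 + 5} = -2 + \sqrt{2} \approx -0.58579$)
$R{\left(Z \right)} = Z + Z \left(-2 + \sqrt{2}\right)$ ($R{\left(Z \right)} = Z + \left(-2 + \sqrt{2}\right) Z = Z + Z \left(-2 + \sqrt{2}\right)$)
$t{\left(L \right)} = \frac{11 - 11 \sqrt{2}}{L}$ ($t{\left(L \right)} = \frac{\left(-11\right) \left(-1 + \sqrt{2}\right)}{L} = \frac{11 - 11 \sqrt{2}}{L}$)
$\frac{77 + 2 \left(-56\right)}{t{\left(73 \right)}} - \frac{43698}{-44505} = \frac{77 + 2 \left(-56\right)}{11 \cdot \frac{1}{73} \left(1 - \sqrt{2}\right)} - \frac{43698}{-44505} = \frac{77 - 112}{11 \cdot \frac{1}{73} \left(1 - \sqrt{2}\right)} - - \frac{14566}{14835} = - \frac{35}{\frac{11}{73} - \frac{11 \sqrt{2}}{73}} + \frac{14566}{14835} = \frac{14566}{14835} - \frac{35}{\frac{11}{73} - \frac{11 \sqrt{2}}{73}}$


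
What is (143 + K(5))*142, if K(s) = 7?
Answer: 21300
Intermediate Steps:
(143 + K(5))*142 = (143 + 7)*142 = 150*142 = 21300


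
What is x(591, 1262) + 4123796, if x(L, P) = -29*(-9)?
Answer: 4124057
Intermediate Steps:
x(L, P) = 261
x(591, 1262) + 4123796 = 261 + 4123796 = 4124057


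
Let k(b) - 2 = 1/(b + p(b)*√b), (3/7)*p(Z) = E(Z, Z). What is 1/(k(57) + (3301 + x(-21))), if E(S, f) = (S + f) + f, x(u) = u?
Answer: 4253100657/13958676329549 - 57*√57/13958676329549 ≈ 0.00030469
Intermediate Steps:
E(S, f) = S + 2*f
p(Z) = 7*Z (p(Z) = 7*(Z + 2*Z)/3 = 7*(3*Z)/3 = 7*Z)
k(b) = 2 + 1/(b + 7*b^(3/2)) (k(b) = 2 + 1/(b + (7*b)*√b) = 2 + 1/(b + 7*b^(3/2)))
1/(k(57) + (3301 + x(-21))) = 1/((1 + 2*57 + 14*57^(3/2))/(57 + 7*57^(3/2)) + (3301 - 21)) = 1/((1 + 114 + 14*(57*√57))/(57 + 7*(57*√57)) + 3280) = 1/((1 + 114 + 798*√57)/(57 + 399*√57) + 3280) = 1/((115 + 798*√57)/(57 + 399*√57) + 3280) = 1/(3280 + (115 + 798*√57)/(57 + 399*√57))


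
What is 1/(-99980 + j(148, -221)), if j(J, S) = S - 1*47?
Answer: -1/100248 ≈ -9.9753e-6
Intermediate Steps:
j(J, S) = -47 + S (j(J, S) = S - 47 = -47 + S)
1/(-99980 + j(148, -221)) = 1/(-99980 + (-47 - 221)) = 1/(-99980 - 268) = 1/(-100248) = -1/100248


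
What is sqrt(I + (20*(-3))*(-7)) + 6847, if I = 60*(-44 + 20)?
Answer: 6847 + 2*I*sqrt(255) ≈ 6847.0 + 31.937*I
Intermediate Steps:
I = -1440 (I = 60*(-24) = -1440)
sqrt(I + (20*(-3))*(-7)) + 6847 = sqrt(-1440 + (20*(-3))*(-7)) + 6847 = sqrt(-1440 - 60*(-7)) + 6847 = sqrt(-1440 + 420) + 6847 = sqrt(-1020) + 6847 = 2*I*sqrt(255) + 6847 = 6847 + 2*I*sqrt(255)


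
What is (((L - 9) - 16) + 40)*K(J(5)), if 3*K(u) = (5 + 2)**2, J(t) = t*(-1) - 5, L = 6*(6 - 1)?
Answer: 735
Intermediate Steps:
L = 30 (L = 6*5 = 30)
J(t) = -5 - t (J(t) = -t - 5 = -5 - t)
K(u) = 49/3 (K(u) = (5 + 2)**2/3 = (1/3)*7**2 = (1/3)*49 = 49/3)
(((L - 9) - 16) + 40)*K(J(5)) = (((30 - 9) - 16) + 40)*(49/3) = ((21 - 16) + 40)*(49/3) = (5 + 40)*(49/3) = 45*(49/3) = 735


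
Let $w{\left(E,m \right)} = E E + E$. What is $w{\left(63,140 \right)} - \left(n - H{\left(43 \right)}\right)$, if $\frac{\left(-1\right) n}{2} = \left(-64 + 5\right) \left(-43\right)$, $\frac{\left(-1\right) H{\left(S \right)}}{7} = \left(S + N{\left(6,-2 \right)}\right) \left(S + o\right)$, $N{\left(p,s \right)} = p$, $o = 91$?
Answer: $-36856$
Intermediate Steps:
$w{\left(E,m \right)} = E + E^{2}$ ($w{\left(E,m \right)} = E^{2} + E = E + E^{2}$)
$H{\left(S \right)} = - 7 \left(6 + S\right) \left(91 + S\right)$ ($H{\left(S \right)} = - 7 \left(S + 6\right) \left(S + 91\right) = - 7 \left(6 + S\right) \left(91 + S\right)$)
$n = -5074$ ($n = - 2 \left(-64 + 5\right) \left(-43\right) = - 2 \left(\left(-59\right) \left(-43\right)\right) = \left(-2\right) 2537 = -5074$)
$w{\left(63,140 \right)} - \left(n - H{\left(43 \right)}\right) = 63 \left(1 + 63\right) - \left(-5074 - \left(-3822 - 29197 - 7 \cdot 43^{2}\right)\right) = 63 \cdot 64 - \left(-5074 - \left(-3822 - 29197 - 12943\right)\right) = 4032 - \left(-5074 - \left(-3822 - 29197 - 12943\right)\right) = 4032 - \left(-5074 - -45962\right) = 4032 - \left(-5074 + 45962\right) = 4032 - 40888 = -36856$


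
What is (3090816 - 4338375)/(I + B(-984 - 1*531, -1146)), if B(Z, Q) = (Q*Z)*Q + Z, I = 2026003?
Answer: 1247559/1987649252 ≈ 0.00062766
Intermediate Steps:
B(Z, Q) = Z + Z*Q² (B(Z, Q) = Z*Q² + Z = Z + Z*Q²)
(3090816 - 4338375)/(I + B(-984 - 1*531, -1146)) = (3090816 - 4338375)/(2026003 + (-984 - 1*531)*(1 + (-1146)²)) = -1247559/(2026003 + (-984 - 531)*(1 + 1313316)) = -1247559/(2026003 - 1515*1313317) = -1247559/(2026003 - 1989675255) = -1247559/(-1987649252) = -1247559*(-1/1987649252) = 1247559/1987649252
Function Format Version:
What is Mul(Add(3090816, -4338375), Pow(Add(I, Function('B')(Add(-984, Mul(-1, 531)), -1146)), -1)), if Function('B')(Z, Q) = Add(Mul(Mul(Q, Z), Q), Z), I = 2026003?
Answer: Rational(1247559, 1987649252) ≈ 0.00062766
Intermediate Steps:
Function('B')(Z, Q) = Add(Z, Mul(Z, Pow(Q, 2))) (Function('B')(Z, Q) = Add(Mul(Z, Pow(Q, 2)), Z) = Add(Z, Mul(Z, Pow(Q, 2))))
Mul(Add(3090816, -4338375), Pow(Add(I, Function('B')(Add(-984, Mul(-1, 531)), -1146)), -1)) = Mul(Add(3090816, -4338375), Pow(Add(2026003, Mul(Add(-984, Mul(-1, 531)), Add(1, Pow(-1146, 2)))), -1)) = Mul(-1247559, Pow(Add(2026003, Mul(Add(-984, -531), Add(1, 1313316))), -1)) = Mul(-1247559, Pow(Add(2026003, Mul(-1515, 1313317)), -1)) = Mul(-1247559, Pow(Add(2026003, -1989675255), -1)) = Mul(-1247559, Pow(-1987649252, -1)) = Mul(-1247559, Rational(-1, 1987649252)) = Rational(1247559, 1987649252)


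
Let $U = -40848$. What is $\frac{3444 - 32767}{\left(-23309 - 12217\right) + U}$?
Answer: $\frac{29323}{76374} \approx 0.38394$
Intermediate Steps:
$\frac{3444 - 32767}{\left(-23309 - 12217\right) + U} = \frac{3444 - 32767}{\left(-23309 - 12217\right) - 40848} = - \frac{29323}{-35526 - 40848} = - \frac{29323}{-76374} = \left(-29323\right) \left(- \frac{1}{76374}\right) = \frac{29323}{76374}$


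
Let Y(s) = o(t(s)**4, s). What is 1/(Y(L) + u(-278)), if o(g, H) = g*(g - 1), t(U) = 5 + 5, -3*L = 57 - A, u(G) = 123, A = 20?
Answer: 1/99990123 ≈ 1.0001e-8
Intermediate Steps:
L = -37/3 (L = -(57 - 1*20)/3 = -(57 - 20)/3 = -1/3*37 = -37/3 ≈ -12.333)
t(U) = 10
o(g, H) = g*(-1 + g)
Y(s) = 99990000 (Y(s) = 10**4*(-1 + 10**4) = 10000*(-1 + 10000) = 10000*9999 = 99990000)
1/(Y(L) + u(-278)) = 1/(99990000 + 123) = 1/99990123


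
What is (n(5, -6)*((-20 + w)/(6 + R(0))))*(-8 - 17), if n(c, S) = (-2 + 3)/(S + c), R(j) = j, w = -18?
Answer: -475/3 ≈ -158.33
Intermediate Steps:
n(c, S) = 1/(S + c)
(n(5, -6)*((-20 + w)/(6 + R(0))))*(-8 - 17) = (((-20 - 18)/(6 + 0))/(-6 + 5))*(-8 - 17) = ((-38/6)/(-1))*(-25) = -(-38)/6*(-25) = -1*(-19/3)*(-25) = (19/3)*(-25) = -475/3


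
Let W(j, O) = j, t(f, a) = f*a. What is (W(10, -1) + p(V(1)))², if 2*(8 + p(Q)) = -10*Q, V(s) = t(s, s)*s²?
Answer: 9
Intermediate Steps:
t(f, a) = a*f
V(s) = s⁴ (V(s) = (s*s)*s² = s²*s² = s⁴)
p(Q) = -8 - 5*Q (p(Q) = -8 + (-10*Q)/2 = -8 - 5*Q)
(W(10, -1) + p(V(1)))² = (10 + (-8 - 5*1⁴))² = (10 + (-8 - 5*1))² = (10 + (-8 - 5))² = (10 - 13)² = (-3)² = 9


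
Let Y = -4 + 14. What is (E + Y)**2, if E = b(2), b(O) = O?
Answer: 144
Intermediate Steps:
E = 2
Y = 10
(E + Y)**2 = (2 + 10)**2 = 12**2 = 144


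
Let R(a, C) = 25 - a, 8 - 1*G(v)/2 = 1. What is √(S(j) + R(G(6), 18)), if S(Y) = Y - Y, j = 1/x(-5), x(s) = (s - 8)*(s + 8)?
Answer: √11 ≈ 3.3166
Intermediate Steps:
G(v) = 14 (G(v) = 16 - 2*1 = 16 - 2 = 14)
x(s) = (-8 + s)*(8 + s)
j = -1/39 (j = 1/(-64 + (-5)²) = 1/(-64 + 25) = 1/(-39) = -1/39 ≈ -0.025641)
S(Y) = 0
√(S(j) + R(G(6), 18)) = √(0 + (25 - 1*14)) = √(0 + (25 - 14)) = √(0 + 11) = √11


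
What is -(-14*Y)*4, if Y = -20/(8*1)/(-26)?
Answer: 70/13 ≈ 5.3846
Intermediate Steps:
Y = 5/52 (Y = -20/8*(-1/26) = -20*1/8*(-1/26) = -5/2*(-1/26) = 5/52 ≈ 0.096154)
-(-14*Y)*4 = -(-14*5/52)*4 = -(-35)*4/26 = -1*(-70/13) = 70/13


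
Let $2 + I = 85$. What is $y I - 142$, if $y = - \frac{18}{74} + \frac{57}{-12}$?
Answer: $- \frac{82353}{148} \approx -556.44$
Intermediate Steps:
$I = 83$ ($I = -2 + 85 = 83$)
$y = - \frac{739}{148}$ ($y = \left(-18\right) \frac{1}{74} + 57 \left(- \frac{1}{12}\right) = - \frac{9}{37} - \frac{19}{4} = - \frac{739}{148} \approx -4.9932$)
$y I - 142 = \left(- \frac{739}{148}\right) 83 - 142 = - \frac{61337}{148} - 142 = - \frac{82353}{148}$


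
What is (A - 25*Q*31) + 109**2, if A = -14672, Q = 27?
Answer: -23716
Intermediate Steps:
(A - 25*Q*31) + 109**2 = (-14672 - 25*27*31) + 109**2 = (-14672 - 675*31) + 11881 = (-14672 - 20925) + 11881 = -35597 + 11881 = -23716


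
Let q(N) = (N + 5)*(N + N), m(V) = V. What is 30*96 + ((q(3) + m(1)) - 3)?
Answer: 2926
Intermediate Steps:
q(N) = 2*N*(5 + N) (q(N) = (5 + N)*(2*N) = 2*N*(5 + N))
30*96 + ((q(3) + m(1)) - 3) = 30*96 + ((2*3*(5 + 3) + 1) - 3) = 2880 + ((2*3*8 + 1) - 3) = 2880 + ((48 + 1) - 3) = 2880 + (49 - 3) = 2880 + 46 = 2926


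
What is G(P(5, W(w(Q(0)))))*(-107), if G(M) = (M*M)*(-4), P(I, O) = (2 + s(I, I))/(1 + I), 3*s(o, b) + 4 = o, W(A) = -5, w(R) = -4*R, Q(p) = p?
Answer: 5243/81 ≈ 64.728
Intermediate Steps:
s(o, b) = -4/3 + o/3
P(I, O) = (⅔ + I/3)/(1 + I) (P(I, O) = (2 + (-4/3 + I/3))/(1 + I) = (⅔ + I/3)/(1 + I))
G(M) = -4*M² (G(M) = M²*(-4) = -4*M²)
G(P(5, W(w(Q(0)))))*(-107) = -4*(2 + 5)²/(9*(1 + 5)²)*(-107) = -4*((⅓)*7/6)²*(-107) = -4*((⅓)*(⅙)*7)²*(-107) = -4*(7/18)²*(-107) = -4*49/324*(-107) = -49/81*(-107) = 5243/81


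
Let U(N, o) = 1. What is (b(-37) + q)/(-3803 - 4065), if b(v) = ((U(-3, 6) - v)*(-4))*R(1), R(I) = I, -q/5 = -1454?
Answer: -3559/3934 ≈ -0.90468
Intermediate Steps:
q = 7270 (q = -5*(-1454) = 7270)
b(v) = -4 + 4*v (b(v) = ((1 - v)*(-4))*1 = (-4 + 4*v)*1 = -4 + 4*v)
(b(-37) + q)/(-3803 - 4065) = ((-4 + 4*(-37)) + 7270)/(-3803 - 4065) = ((-4 - 148) + 7270)/(-7868) = (-152 + 7270)*(-1/7868) = 7118*(-1/7868) = -3559/3934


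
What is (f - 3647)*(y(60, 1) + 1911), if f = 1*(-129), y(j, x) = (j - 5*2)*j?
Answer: -18543936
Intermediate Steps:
y(j, x) = j*(-10 + j) (y(j, x) = (j - 10)*j = (-10 + j)*j = j*(-10 + j))
f = -129
(f - 3647)*(y(60, 1) + 1911) = (-129 - 3647)*(60*(-10 + 60) + 1911) = -3776*(60*50 + 1911) = -3776*(3000 + 1911) = -3776*4911 = -18543936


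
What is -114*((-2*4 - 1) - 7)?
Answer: 1824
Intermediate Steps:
-114*((-2*4 - 1) - 7) = -114*((-8 - 1) - 7) = -114*(-9 - 7) = -114*(-16) = 1824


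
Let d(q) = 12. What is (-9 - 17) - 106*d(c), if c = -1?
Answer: -1298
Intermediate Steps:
(-9 - 17) - 106*d(c) = (-9 - 17) - 106*12 = -26 - 1272 = -1298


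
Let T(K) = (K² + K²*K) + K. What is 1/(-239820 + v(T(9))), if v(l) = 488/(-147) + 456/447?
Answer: -21903/5252827828 ≈ -4.1698e-6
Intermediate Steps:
T(K) = K + K² + K³ (T(K) = (K² + K³) + K = K + K² + K³)
v(l) = -50368/21903 (v(l) = 488*(-1/147) + 456*(1/447) = -488/147 + 152/149 = -50368/21903)
1/(-239820 + v(T(9))) = 1/(-239820 - 50368/21903) = 1/(-5252827828/21903) = -21903/5252827828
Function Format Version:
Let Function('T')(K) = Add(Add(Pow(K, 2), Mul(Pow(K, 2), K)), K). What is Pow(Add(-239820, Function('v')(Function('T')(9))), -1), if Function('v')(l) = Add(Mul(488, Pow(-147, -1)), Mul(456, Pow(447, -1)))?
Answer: Rational(-21903, 5252827828) ≈ -4.1698e-6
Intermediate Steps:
Function('T')(K) = Add(K, Pow(K, 2), Pow(K, 3)) (Function('T')(K) = Add(Add(Pow(K, 2), Pow(K, 3)), K) = Add(K, Pow(K, 2), Pow(K, 3)))
Function('v')(l) = Rational(-50368, 21903) (Function('v')(l) = Add(Mul(488, Rational(-1, 147)), Mul(456, Rational(1, 447))) = Add(Rational(-488, 147), Rational(152, 149)) = Rational(-50368, 21903))
Pow(Add(-239820, Function('v')(Function('T')(9))), -1) = Pow(Add(-239820, Rational(-50368, 21903)), -1) = Pow(Rational(-5252827828, 21903), -1) = Rational(-21903, 5252827828)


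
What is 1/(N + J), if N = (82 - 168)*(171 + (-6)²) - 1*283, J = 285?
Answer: -1/17800 ≈ -5.6180e-5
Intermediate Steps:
N = -18085 (N = -86*(171 + 36) - 283 = -86*207 - 283 = -17802 - 283 = -18085)
1/(N + J) = 1/(-18085 + 285) = 1/(-17800) = -1/17800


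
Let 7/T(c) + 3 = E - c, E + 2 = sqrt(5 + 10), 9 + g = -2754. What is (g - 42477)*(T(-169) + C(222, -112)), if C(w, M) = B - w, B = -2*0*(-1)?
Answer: 269921474160/26881 + 316680*sqrt(15)/26881 ≈ 1.0041e+7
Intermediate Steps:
B = 0 (B = 0*(-1) = 0)
C(w, M) = -w (C(w, M) = 0 - w = -w)
g = -2763 (g = -9 - 2754 = -2763)
E = -2 + sqrt(15) (E = -2 + sqrt(5 + 10) = -2 + sqrt(15) ≈ 1.8730)
T(c) = 7/(-5 + sqrt(15) - c) (T(c) = 7/(-3 + ((-2 + sqrt(15)) - c)) = 7/(-3 + (-2 + sqrt(15) - c)) = 7/(-5 + sqrt(15) - c))
(g - 42477)*(T(-169) + C(222, -112)) = (-2763 - 42477)*(-7/(5 - 169 - sqrt(15)) - 1*222) = -45240*(-7/(-164 - sqrt(15)) - 222) = -45240*(-222 - 7/(-164 - sqrt(15))) = 10043280 + 316680/(-164 - sqrt(15))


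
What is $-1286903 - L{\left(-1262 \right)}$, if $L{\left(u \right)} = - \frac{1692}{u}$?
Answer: $- \frac{812036639}{631} \approx -1.2869 \cdot 10^{6}$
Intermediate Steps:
$-1286903 - L{\left(-1262 \right)} = -1286903 - - \frac{1692}{-1262} = -1286903 - \left(-1692\right) \left(- \frac{1}{1262}\right) = -1286903 - \frac{846}{631} = - \frac{812036639}{631}$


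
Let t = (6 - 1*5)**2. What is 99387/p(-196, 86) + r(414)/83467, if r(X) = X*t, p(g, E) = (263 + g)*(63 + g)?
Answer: -18974475/1702001 ≈ -11.148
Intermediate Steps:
p(g, E) = (63 + g)*(263 + g)
t = 1 (t = (6 - 5)**2 = 1**2 = 1)
r(X) = X (r(X) = X*1 = X)
99387/p(-196, 86) + r(414)/83467 = 99387/(16569 + (-196)**2 + 326*(-196)) + 414/83467 = 99387/(16569 + 38416 - 63896) + 414*(1/83467) = 99387/(-8911) + 18/3629 = 99387*(-1/8911) + 18/3629 = -99387/8911 + 18/3629 = -18974475/1702001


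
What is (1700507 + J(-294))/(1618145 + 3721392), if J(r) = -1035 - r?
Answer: 1699766/5339537 ≈ 0.31834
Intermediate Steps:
(1700507 + J(-294))/(1618145 + 3721392) = (1700507 + (-1035 - 1*(-294)))/(1618145 + 3721392) = (1700507 + (-1035 + 294))/5339537 = (1700507 - 741)*(1/5339537) = 1699766*(1/5339537) = 1699766/5339537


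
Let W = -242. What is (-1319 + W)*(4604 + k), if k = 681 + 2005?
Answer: -11379690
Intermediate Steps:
k = 2686
(-1319 + W)*(4604 + k) = (-1319 - 242)*(4604 + 2686) = -1561*7290 = -11379690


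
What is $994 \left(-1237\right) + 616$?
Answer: $-1228962$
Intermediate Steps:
$994 \left(-1237\right) + 616 = -1229578 + 616 = -1228962$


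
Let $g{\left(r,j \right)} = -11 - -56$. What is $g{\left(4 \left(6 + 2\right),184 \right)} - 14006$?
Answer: $-13961$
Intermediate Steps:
$g{\left(r,j \right)} = 45$ ($g{\left(r,j \right)} = -11 + 56 = 45$)
$g{\left(4 \left(6 + 2\right),184 \right)} - 14006 = 45 - 14006 = -13961$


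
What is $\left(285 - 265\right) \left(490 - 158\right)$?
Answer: $6640$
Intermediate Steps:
$\left(285 - 265\right) \left(490 - 158\right) = 20 \cdot 332 = 6640$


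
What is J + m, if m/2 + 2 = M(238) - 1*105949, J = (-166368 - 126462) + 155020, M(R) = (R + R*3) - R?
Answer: -348284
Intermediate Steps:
M(R) = 3*R (M(R) = (R + 3*R) - R = 4*R - R = 3*R)
J = -137810 (J = -292830 + 155020 = -137810)
m = -210474 (m = -4 + 2*(3*238 - 1*105949) = -4 + 2*(714 - 105949) = -4 + 2*(-105235) = -4 - 210470 = -210474)
J + m = -137810 - 210474 = -348284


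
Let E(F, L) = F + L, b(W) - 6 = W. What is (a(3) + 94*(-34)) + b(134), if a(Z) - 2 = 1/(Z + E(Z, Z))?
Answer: -27485/9 ≈ -3053.9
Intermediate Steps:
b(W) = 6 + W
a(Z) = 2 + 1/(3*Z) (a(Z) = 2 + 1/(Z + (Z + Z)) = 2 + 1/(Z + 2*Z) = 2 + 1/(3*Z))
(a(3) + 94*(-34)) + b(134) = ((2 + (⅓)/3) + 94*(-34)) + (6 + 134) = ((2 + (⅓)*(⅓)) - 3196) + 140 = ((2 + ⅑) - 3196) + 140 = (19/9 - 3196) + 140 = -28745/9 + 140 = -27485/9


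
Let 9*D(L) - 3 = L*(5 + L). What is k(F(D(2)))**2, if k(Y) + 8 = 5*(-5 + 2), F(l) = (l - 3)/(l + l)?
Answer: 529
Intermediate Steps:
D(L) = 1/3 + L*(5 + L)/9 (D(L) = 1/3 + (L*(5 + L))/9 = 1/3 + L*(5 + L)/9)
F(l) = (-3 + l)/(2*l) (F(l) = (-3 + l)/((2*l)) = (-3 + l)*(1/(2*l)) = (-3 + l)/(2*l))
k(Y) = -23 (k(Y) = -8 + 5*(-5 + 2) = -8 + 5*(-3) = -8 - 15 = -23)
k(F(D(2)))**2 = (-23)**2 = 529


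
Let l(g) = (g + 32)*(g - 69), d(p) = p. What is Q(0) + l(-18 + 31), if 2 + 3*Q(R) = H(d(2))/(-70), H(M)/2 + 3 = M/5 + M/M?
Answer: -441114/175 ≈ -2520.7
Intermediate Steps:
H(M) = -4 + 2*M/5 (H(M) = -6 + 2*(M/5 + M/M) = -6 + 2*(M*(⅕) + 1) = -6 + 2*(M/5 + 1) = -6 + 2*(1 + M/5) = -6 + (2 + 2*M/5) = -4 + 2*M/5)
l(g) = (-69 + g)*(32 + g) (l(g) = (32 + g)*(-69 + g) = (-69 + g)*(32 + g))
Q(R) = -114/175 (Q(R) = -⅔ + ((-4 + (⅖)*2)/(-70))/3 = -⅔ + ((-4 + ⅘)*(-1/70))/3 = -⅔ + (-16/5*(-1/70))/3 = -⅔ + (⅓)*(8/175) = -⅔ + 8/525 = -114/175)
Q(0) + l(-18 + 31) = -114/175 + (-2208 + (-18 + 31)² - 37*(-18 + 31)) = -114/175 + (-2208 + 13² - 37*13) = -114/175 + (-2208 + 169 - 481) = -114/175 - 2520 = -441114/175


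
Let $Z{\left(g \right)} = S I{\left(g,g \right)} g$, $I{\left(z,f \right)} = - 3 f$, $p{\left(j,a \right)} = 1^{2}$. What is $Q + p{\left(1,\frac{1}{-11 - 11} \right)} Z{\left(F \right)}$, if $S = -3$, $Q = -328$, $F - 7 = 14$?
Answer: $3641$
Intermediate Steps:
$F = 21$ ($F = 7 + 14 = 21$)
$p{\left(j,a \right)} = 1$
$Z{\left(g \right)} = 9 g^{2}$ ($Z{\left(g \right)} = - 3 \left(- 3 g\right) g = 9 g g = 9 g^{2}$)
$Q + p{\left(1,\frac{1}{-11 - 11} \right)} Z{\left(F \right)} = -328 + 1 \cdot 9 \cdot 21^{2} = -328 + 1 \cdot 9 \cdot 441 = -328 + 1 \cdot 3969 = -328 + 3969 = 3641$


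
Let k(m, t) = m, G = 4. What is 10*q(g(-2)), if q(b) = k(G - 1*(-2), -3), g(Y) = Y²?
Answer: 60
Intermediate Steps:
q(b) = 6 (q(b) = 4 - 1*(-2) = 4 + 2 = 6)
10*q(g(-2)) = 10*6 = 60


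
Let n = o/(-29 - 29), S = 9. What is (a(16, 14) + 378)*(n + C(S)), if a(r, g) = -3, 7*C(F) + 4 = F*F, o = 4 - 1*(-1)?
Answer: 237375/58 ≈ 4092.7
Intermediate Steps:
o = 5 (o = 4 + 1 = 5)
C(F) = -4/7 + F²/7 (C(F) = -4/7 + (F*F)/7 = -4/7 + F²/7)
n = -5/58 (n = 5/(-29 - 29) = 5/(-58) = 5*(-1/58) = -5/58 ≈ -0.086207)
(a(16, 14) + 378)*(n + C(S)) = (-3 + 378)*(-5/58 + (-4/7 + (⅐)*9²)) = 375*(-5/58 + (-4/7 + (⅐)*81)) = 375*(-5/58 + (-4/7 + 81/7)) = 375*(-5/58 + 11) = 375*(633/58) = 237375/58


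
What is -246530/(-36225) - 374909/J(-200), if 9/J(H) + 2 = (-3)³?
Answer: 8752299911/7245 ≈ 1.2080e+6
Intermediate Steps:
J(H) = -9/29 (J(H) = 9/(-2 + (-3)³) = 9/(-2 - 27) = 9/(-29) = 9*(-1/29) = -9/29)
-246530/(-36225) - 374909/J(-200) = -246530/(-36225) - 374909/(-9/29) = -246530*(-1/36225) - 374909*(-29/9) = 49306/7245 + 10872361/9 = 8752299911/7245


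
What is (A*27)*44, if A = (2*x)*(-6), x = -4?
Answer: 57024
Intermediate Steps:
A = 48 (A = (2*(-4))*(-6) = -8*(-6) = 48)
(A*27)*44 = (48*27)*44 = 1296*44 = 57024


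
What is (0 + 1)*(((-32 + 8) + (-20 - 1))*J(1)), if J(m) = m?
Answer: -45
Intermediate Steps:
(0 + 1)*(((-32 + 8) + (-20 - 1))*J(1)) = (0 + 1)*(((-32 + 8) + (-20 - 1))*1) = 1*((-24 - 21)*1) = 1*(-45*1) = 1*(-45) = -45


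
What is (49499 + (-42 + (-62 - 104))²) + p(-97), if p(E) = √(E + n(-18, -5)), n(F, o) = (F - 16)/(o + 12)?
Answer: 92763 + I*√4991/7 ≈ 92763.0 + 10.092*I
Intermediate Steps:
n(F, o) = (-16 + F)/(12 + o)
p(E) = √(-34/7 + E) (p(E) = √(E + (-16 - 18)/(12 - 5)) = √(E - 34/7) = √(-34/7 + E))
(49499 + (-42 + (-62 - 104))²) + p(-97) = (49499 + (-42 + (-62 - 104))²) + √(-238 + 49*(-97))/7 = (49499 + (-42 - 166)²) + √(-238 - 4753)/7 = (49499 + (-208)²) + √(-4991)/7 = (49499 + 43264) + (I*√4991)/7 = 92763 + I*√4991/7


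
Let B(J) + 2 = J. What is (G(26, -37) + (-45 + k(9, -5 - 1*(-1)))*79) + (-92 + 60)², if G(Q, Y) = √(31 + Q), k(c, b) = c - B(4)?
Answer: -1978 + √57 ≈ -1970.4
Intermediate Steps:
B(J) = -2 + J
k(c, b) = -2 + c (k(c, b) = c - (-2 + 4) = c - 1*2 = c - 2 = -2 + c)
(G(26, -37) + (-45 + k(9, -5 - 1*(-1)))*79) + (-92 + 60)² = (√(31 + 26) + (-45 + (-2 + 9))*79) + (-92 + 60)² = (√57 + (-45 + 7)*79) + (-32)² = (√57 - 38*79) + 1024 = (√57 - 3002) + 1024 = (-3002 + √57) + 1024 = -1978 + √57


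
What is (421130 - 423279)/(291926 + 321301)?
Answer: -2149/613227 ≈ -0.0035044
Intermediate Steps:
(421130 - 423279)/(291926 + 321301) = -2149/613227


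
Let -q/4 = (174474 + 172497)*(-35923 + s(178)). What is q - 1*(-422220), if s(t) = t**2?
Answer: 5883662496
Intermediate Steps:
q = 5883240276 (q = -4*(174474 + 172497)*(-35923 + 178**2) = -1387884*(-35923 + 31684) = -1387884*(-4239) = -4*(-1470810069) = 5883240276)
q - 1*(-422220) = 5883240276 - 1*(-422220) = 5883240276 + 422220 = 5883662496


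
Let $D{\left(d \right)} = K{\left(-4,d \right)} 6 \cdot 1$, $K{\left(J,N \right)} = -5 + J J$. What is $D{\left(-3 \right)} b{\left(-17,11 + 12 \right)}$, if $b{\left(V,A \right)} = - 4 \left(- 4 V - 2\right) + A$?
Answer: $-15906$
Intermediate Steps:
$K{\left(J,N \right)} = -5 + J^{2}$
$b{\left(V,A \right)} = 8 + A + 16 V$ ($b{\left(V,A \right)} = - 4 \left(-2 - 4 V\right) + A = \left(8 + 16 V\right) + A = 8 + A + 16 V$)
$D{\left(d \right)} = 66$ ($D{\left(d \right)} = \left(-5 + \left(-4\right)^{2}\right) 6 \cdot 1 = \left(-5 + 16\right) 6 \cdot 1 = 11 \cdot 6 \cdot 1 = 66 \cdot 1 = 66$)
$D{\left(-3 \right)} b{\left(-17,11 + 12 \right)} = 66 \left(8 + \left(11 + 12\right) + 16 \left(-17\right)\right) = 66 \left(8 + 23 - 272\right) = 66 \left(-241\right) = -15906$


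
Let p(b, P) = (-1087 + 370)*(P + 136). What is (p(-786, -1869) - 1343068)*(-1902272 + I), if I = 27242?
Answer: 188453640210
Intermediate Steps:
p(b, P) = -97512 - 717*P (p(b, P) = -717*(136 + P) = -97512 - 717*P)
(p(-786, -1869) - 1343068)*(-1902272 + I) = ((-97512 - 717*(-1869)) - 1343068)*(-1902272 + 27242) = ((-97512 + 1340073) - 1343068)*(-1875030) = (1242561 - 1343068)*(-1875030) = -100507*(-1875030) = 188453640210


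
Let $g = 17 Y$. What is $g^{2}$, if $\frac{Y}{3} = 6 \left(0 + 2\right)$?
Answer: $374544$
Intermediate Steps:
$Y = 36$ ($Y = 3 \cdot 6 \left(0 + 2\right) = 3 \cdot 6 \cdot 2 = 3 \cdot 12 = 36$)
$g = 612$ ($g = 17 \cdot 36 = 612$)
$g^{2} = 612^{2} = 374544$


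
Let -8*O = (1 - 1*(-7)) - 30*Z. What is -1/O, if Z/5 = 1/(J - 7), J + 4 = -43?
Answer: 72/97 ≈ 0.74227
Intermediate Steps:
J = -47 (J = -4 - 43 = -47)
Z = -5/54 (Z = 5/(-47 - 7) = 5/(-54) = 5*(-1/54) = -5/54 ≈ -0.092593)
O = -97/72 (O = -((1 - 1*(-7)) - 30*(-5/54))/8 = -((1 + 7) + 25/9)/8 = -(8 + 25/9)/8 = -⅛*97/9 = -97/72 ≈ -1.3472)
-1/O = -1/(-97/72) = -1*(-72/97) = 72/97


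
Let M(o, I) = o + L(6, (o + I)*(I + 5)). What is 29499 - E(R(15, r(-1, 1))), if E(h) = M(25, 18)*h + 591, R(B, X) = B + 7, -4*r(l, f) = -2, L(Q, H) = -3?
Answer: 28424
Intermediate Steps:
M(o, I) = -3 + o (M(o, I) = o - 3 = -3 + o)
r(l, f) = ½ (r(l, f) = -¼*(-2) = ½)
R(B, X) = 7 + B
E(h) = 591 + 22*h (E(h) = (-3 + 25)*h + 591 = 22*h + 591 = 591 + 22*h)
29499 - E(R(15, r(-1, 1))) = 29499 - (591 + 22*(7 + 15)) = 29499 - (591 + 22*22) = 29499 - (591 + 484) = 29499 - 1*1075 = 29499 - 1075 = 28424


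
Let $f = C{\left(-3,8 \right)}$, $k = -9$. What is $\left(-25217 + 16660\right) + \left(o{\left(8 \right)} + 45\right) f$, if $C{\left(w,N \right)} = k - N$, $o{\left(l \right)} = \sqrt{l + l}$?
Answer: $-9390$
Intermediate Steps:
$o{\left(l \right)} = \sqrt{2} \sqrt{l}$ ($o{\left(l \right)} = \sqrt{2 l} = \sqrt{2} \sqrt{l}$)
$C{\left(w,N \right)} = -9 - N$
$f = -17$ ($f = -9 - 8 = -17$)
$\left(-25217 + 16660\right) + \left(o{\left(8 \right)} + 45\right) f = \left(-25217 + 16660\right) + \left(\sqrt{2} \sqrt{8} + 45\right) \left(-17\right) = -8557 + \left(\sqrt{2} \cdot 2 \sqrt{2} + 45\right) \left(-17\right) = -8557 + \left(4 + 45\right) \left(-17\right) = -8557 + 49 \left(-17\right) = -8557 - 833 = -9390$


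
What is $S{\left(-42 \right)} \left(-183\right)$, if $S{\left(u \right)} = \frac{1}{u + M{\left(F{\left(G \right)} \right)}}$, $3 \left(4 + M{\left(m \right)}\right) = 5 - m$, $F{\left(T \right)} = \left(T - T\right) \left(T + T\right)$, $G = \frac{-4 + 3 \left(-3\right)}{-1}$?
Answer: $\frac{549}{133} \approx 4.1278$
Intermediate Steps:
$G = 13$ ($G = \left(-4 - 9\right) \left(-1\right) = \left(-13\right) \left(-1\right) = 13$)
$F{\left(T \right)} = 0$ ($F{\left(T \right)} = 0 \cdot 2 T = 0$)
$M{\left(m \right)} = - \frac{7}{3} - \frac{m}{3}$ ($M{\left(m \right)} = -4 + \frac{5 - m}{3} = -4 - \left(- \frac{5}{3} + \frac{m}{3}\right) = - \frac{7}{3} - \frac{m}{3}$)
$S{\left(u \right)} = \frac{1}{- \frac{7}{3} + u}$ ($S{\left(u \right)} = \frac{1}{u - \frac{7}{3}} = \frac{1}{- \frac{7}{3} + u}$)
$S{\left(-42 \right)} \left(-183\right) = \frac{3}{-7 + 3 \left(-42\right)} \left(-183\right) = \frac{3}{-7 - 126} \left(-183\right) = \frac{3}{-133} \left(-183\right) = 3 \left(- \frac{1}{133}\right) \left(-183\right) = \left(- \frac{3}{133}\right) \left(-183\right) = \frac{549}{133}$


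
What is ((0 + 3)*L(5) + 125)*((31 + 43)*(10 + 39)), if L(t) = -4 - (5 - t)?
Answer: 409738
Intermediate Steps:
L(t) = -9 + t (L(t) = -4 + (-5 + t) = -9 + t)
((0 + 3)*L(5) + 125)*((31 + 43)*(10 + 39)) = ((0 + 3)*(-9 + 5) + 125)*((31 + 43)*(10 + 39)) = (3*(-4) + 125)*(74*49) = (-12 + 125)*3626 = 113*3626 = 409738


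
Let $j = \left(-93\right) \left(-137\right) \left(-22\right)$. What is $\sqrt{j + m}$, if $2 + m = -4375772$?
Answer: $2 i \sqrt{1164019} \approx 2157.8 i$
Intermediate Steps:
$m = -4375774$ ($m = -2 - 4375772 = -4375774$)
$j = -280302$ ($j = 12741 \left(-22\right) = -280302$)
$\sqrt{j + m} = \sqrt{-280302 - 4375774} = \sqrt{-4656076} = 2 i \sqrt{1164019}$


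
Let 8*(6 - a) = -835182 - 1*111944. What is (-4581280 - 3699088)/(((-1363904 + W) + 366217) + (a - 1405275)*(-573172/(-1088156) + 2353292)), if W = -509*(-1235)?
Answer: 391753570496/143277090692884895 ≈ 2.7342e-6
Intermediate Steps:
a = 473587/4 (a = 6 - (-835182 - 1*111944)/8 = 6 - (-835182 - 111944)/8 = 6 - ⅛*(-947126) = 6 + 473563/4 = 473587/4 ≈ 1.1840e+5)
W = 628615
(-4581280 - 3699088)/(((-1363904 + W) + 366217) + (a - 1405275)*(-573172/(-1088156) + 2353292)) = (-4581280 - 3699088)/(((-1363904 + 628615) + 366217) + (473587/4 - 1405275)*(-573172/(-1088156) + 2353292)) = -8280368/((-735289 + 366217) - 5147513*(-573172*(-1/1088156) + 2353292)/4) = -8280368/(-369072 - 5147513*(143293/272039 + 2353292)/4) = -8280368/(-369072 - 5147513/4*640187345681/272039) = -8280368/(-369072 - 3295372684328441353/1088156) = -8280368/(-3295373085936352585/1088156) = -8280368*(-1088156/3295373085936352585) = 391753570496/143277090692884895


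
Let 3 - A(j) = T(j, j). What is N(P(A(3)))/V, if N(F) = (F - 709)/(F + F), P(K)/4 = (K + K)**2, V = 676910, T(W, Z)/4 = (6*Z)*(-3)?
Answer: 766667/1038888976320 ≈ 7.3797e-7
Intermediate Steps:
T(W, Z) = -72*Z (T(W, Z) = 4*((6*Z)*(-3)) = 4*(-18*Z) = -72*Z)
A(j) = 3 + 72*j (A(j) = 3 - (-72)*j = 3 + 72*j)
P(K) = 16*K**2 (P(K) = 4*(K + K)**2 = 4*(2*K)**2 = 4*(4*K**2) = 16*K**2)
N(F) = (-709 + F)/(2*F) (N(F) = (-709 + F)/((2*F)) = (-709 + F)*(1/(2*F)) = (-709 + F)/(2*F))
N(P(A(3)))/V = ((-709 + 16*(3 + 72*3)**2)/(2*((16*(3 + 72*3)**2))))/676910 = ((-709 + 16*(3 + 216)**2)/(2*((16*(3 + 216)**2))))*(1/676910) = ((-709 + 16*219**2)/(2*((16*219**2))))*(1/676910) = ((-709 + 16*47961)/(2*((16*47961))))*(1/676910) = ((1/2)*(-709 + 767376)/767376)*(1/676910) = ((1/2)*(1/767376)*766667)*(1/676910) = (766667/1534752)*(1/676910) = 766667/1038888976320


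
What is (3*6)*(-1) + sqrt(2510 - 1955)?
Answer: -18 + sqrt(555) ≈ 5.5584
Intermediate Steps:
(3*6)*(-1) + sqrt(2510 - 1955) = 18*(-1) + sqrt(555) = -18 + sqrt(555)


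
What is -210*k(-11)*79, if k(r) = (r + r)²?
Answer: -8029560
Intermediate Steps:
k(r) = 4*r² (k(r) = (2*r)² = 4*r²)
-210*k(-11)*79 = -840*(-11)²*79 = -840*121*79 = -210*484*79 = -101640*79 = -8029560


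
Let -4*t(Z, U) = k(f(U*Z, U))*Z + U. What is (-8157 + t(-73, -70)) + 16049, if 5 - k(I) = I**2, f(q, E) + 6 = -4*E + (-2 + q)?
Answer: -2114480449/4 ≈ -5.2862e+8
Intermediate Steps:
f(q, E) = -8 + q - 4*E (f(q, E) = -6 + (-4*E + (-2 + q)) = -6 + (-2 + q - 4*E) = -8 + q - 4*E)
k(I) = 5 - I**2
t(Z, U) = -U/4 - Z*(5 - (-8 - 4*U + U*Z)**2)/4 (t(Z, U) = -((5 - (-8 + U*Z - 4*U)**2)*Z + U)/4 = -((5 - (-8 - 4*U + U*Z)**2)*Z + U)/4 = -(Z*(5 - (-8 - 4*U + U*Z)**2) + U)/4 = -(U + Z*(5 - (-8 - 4*U + U*Z)**2))/4 = -U/4 - Z*(5 - (-8 - 4*U + U*Z)**2)/4)
(-8157 + t(-73, -70)) + 16049 = (-8157 + (-1/4*(-70) + (1/4)*(-73)*(-5 + (8 + 4*(-70) - 1*(-70)*(-73))**2))) + 16049 = (-8157 + (35/2 + (1/4)*(-73)*(-5 + (8 - 280 - 5110)**2))) + 16049 = (-8157 + (35/2 + (1/4)*(-73)*(-5 + (-5382)**2))) + 16049 = (-8157 + (35/2 + (1/4)*(-73)*(-5 + 28965924))) + 16049 = (-8157 + (35/2 + (1/4)*(-73)*28965919)) + 16049 = (-8157 + (35/2 - 2114512087/4)) + 16049 = (-8157 - 2114512017/4) + 16049 = -2114544645/4 + 16049 = -2114480449/4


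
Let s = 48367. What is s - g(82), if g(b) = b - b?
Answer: 48367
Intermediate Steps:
g(b) = 0
s - g(82) = 48367 - 1*0 = 48367 + 0 = 48367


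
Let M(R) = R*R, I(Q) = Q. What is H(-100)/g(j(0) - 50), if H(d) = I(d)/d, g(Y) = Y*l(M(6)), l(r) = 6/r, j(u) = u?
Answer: -3/25 ≈ -0.12000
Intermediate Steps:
M(R) = R**2
g(Y) = Y/6 (g(Y) = Y*(6/(6**2)) = Y*(6/36) = Y*(6*(1/36)) = Y*(1/6) = Y/6)
H(d) = 1 (H(d) = d/d = 1)
H(-100)/g(j(0) - 50) = 1/((0 - 50)/6) = 1/((1/6)*(-50)) = 1/(-25/3) = 1*(-3/25) = -3/25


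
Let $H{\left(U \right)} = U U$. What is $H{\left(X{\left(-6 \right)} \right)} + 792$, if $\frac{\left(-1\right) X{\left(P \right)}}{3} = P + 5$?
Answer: $801$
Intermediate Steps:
$X{\left(P \right)} = -15 - 3 P$ ($X{\left(P \right)} = - 3 \left(P + 5\right) = - 3 \left(5 + P\right) = -15 - 3 P$)
$H{\left(U \right)} = U^{2}$
$H{\left(X{\left(-6 \right)} \right)} + 792 = \left(-15 - -18\right)^{2} + 792 = \left(-15 + 18\right)^{2} + 792 = 3^{2} + 792 = 9 + 792 = 801$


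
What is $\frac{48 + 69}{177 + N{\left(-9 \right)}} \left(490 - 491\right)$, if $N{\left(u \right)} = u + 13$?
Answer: $- \frac{117}{181} \approx -0.64641$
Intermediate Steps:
$N{\left(u \right)} = 13 + u$
$\frac{48 + 69}{177 + N{\left(-9 \right)}} \left(490 - 491\right) = \frac{48 + 69}{177 + \left(13 - 9\right)} \left(490 - 491\right) = \frac{117}{177 + 4} \left(-1\right) = \frac{117}{181} \left(-1\right) = - \frac{117}{181}$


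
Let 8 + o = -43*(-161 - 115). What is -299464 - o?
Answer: -311324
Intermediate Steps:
o = 11860 (o = -8 - 43*(-161 - 115) = -8 - 43*(-276) = -8 + 11868 = 11860)
-299464 - o = -299464 - 1*11860 = -299464 - 11860 = -311324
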